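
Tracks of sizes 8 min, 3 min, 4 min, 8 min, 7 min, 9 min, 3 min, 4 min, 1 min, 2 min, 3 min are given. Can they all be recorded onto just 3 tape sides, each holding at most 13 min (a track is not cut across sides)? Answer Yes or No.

No

Total = 52 min; ⌈52/13⌉ = 4.
At least 4 tape sides are required, but only 3 are allowed.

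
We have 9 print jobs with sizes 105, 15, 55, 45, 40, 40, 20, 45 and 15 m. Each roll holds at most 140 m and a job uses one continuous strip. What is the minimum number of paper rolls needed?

Total = 105 + 55 + 45 + 45 + 40 + 40 + 20 + 15 + 15 = 380 m.
Lower bound: ⌈380/140⌉ = 3 paper rolls.
A packing using 3 paper rolls:
  roll 1: 105 + 20 + 15 = 140
  roll 2: 55 + 45 + 40 = 140
  roll 3: 45 + 40 + 15 = 100
This matches the lower bound, so 3 is optimal.

3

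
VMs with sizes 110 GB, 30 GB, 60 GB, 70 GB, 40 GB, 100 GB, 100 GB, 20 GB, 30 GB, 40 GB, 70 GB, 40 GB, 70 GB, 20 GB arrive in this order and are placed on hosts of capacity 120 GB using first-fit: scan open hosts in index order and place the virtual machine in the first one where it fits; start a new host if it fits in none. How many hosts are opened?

  110 → host 1 (new)  [load 110/120]
  30 → host 2 (new)  [load 30/120]
  60 → host 2  [load 90/120]
  70 → host 3 (new)  [load 70/120]
  40 → host 3  [load 110/120]
  100 → host 4 (new)  [load 100/120]
  100 → host 5 (new)  [load 100/120]
  20 → host 2  [load 110/120]
  30 → host 6 (new)  [load 30/120]
  40 → host 6  [load 70/120]
  70 → host 7 (new)  [load 70/120]
  40 → host 6  [load 110/120]
  70 → host 8 (new)  [load 70/120]
  20 → host 4  [load 120/120]
8 hosts opened.

8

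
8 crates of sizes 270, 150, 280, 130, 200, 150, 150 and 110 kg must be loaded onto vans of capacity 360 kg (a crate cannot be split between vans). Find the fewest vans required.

5

Total = 280 + 270 + 200 + 150 + 150 + 150 + 130 + 110 = 1440 kg.
Lower bound: ⌈1440/360⌉ = 4 vans.
A packing using 5 vans:
  van 1: 280 = 280
  van 2: 270 = 270
  van 3: 200 + 150 = 350
  van 4: 150 + 150 = 300
  van 5: 130 + 110 = 240
No arrangement into 4 vans stays within capacity, so 5 is optimal.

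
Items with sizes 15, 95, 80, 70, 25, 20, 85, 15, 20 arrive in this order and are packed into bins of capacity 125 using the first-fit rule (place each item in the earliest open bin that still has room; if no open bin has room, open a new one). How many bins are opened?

  15 → bin 1 (new)  [load 15/125]
  95 → bin 1  [load 110/125]
  80 → bin 2 (new)  [load 80/125]
  70 → bin 3 (new)  [load 70/125]
  25 → bin 2  [load 105/125]
  20 → bin 2  [load 125/125]
  85 → bin 4 (new)  [load 85/125]
  15 → bin 1  [load 125/125]
  20 → bin 3  [load 90/125]
4 bins opened.

4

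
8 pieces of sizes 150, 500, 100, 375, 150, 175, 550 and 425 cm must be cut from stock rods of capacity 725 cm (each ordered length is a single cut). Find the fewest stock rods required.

Total = 550 + 500 + 425 + 375 + 175 + 150 + 150 + 100 = 2425 cm.
Lower bound: ⌈2425/725⌉ = 4 stock rods.
A packing using 4 stock rods:
  stock rod 1: 550 + 175 = 725
  stock rod 2: 500 + 150 = 650
  stock rod 3: 425 + 150 + 100 = 675
  stock rod 4: 375 = 375
This matches the lower bound, so 4 is optimal.

4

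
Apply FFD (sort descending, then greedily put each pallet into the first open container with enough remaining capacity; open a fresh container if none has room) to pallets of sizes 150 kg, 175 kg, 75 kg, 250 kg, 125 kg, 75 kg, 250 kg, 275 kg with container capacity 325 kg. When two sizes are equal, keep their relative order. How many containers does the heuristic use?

Sorted descending: 275, 250, 250, 175, 150, 125, 75, 75.
  275 → container 1 (new)  [load 275/325]
  250 → container 2 (new)  [load 250/325]
  250 → container 3 (new)  [load 250/325]
  175 → container 4 (new)  [load 175/325]
  150 → container 4  [load 325/325]
  125 → container 5 (new)  [load 125/325]
  75 → container 2  [load 325/325]
  75 → container 3  [load 325/325]
5 containers opened.

5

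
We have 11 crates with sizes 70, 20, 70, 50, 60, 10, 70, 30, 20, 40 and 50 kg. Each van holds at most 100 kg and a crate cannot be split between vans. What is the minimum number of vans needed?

5

Total = 70 + 70 + 70 + 60 + 50 + 50 + 40 + 30 + 20 + 20 + 10 = 490 kg.
Lower bound: ⌈490/100⌉ = 5 vans.
A packing using 5 vans:
  van 1: 70 + 30 = 100
  van 2: 70 + 20 + 10 = 100
  van 3: 70 + 20 = 90
  van 4: 60 + 40 = 100
  van 5: 50 + 50 = 100
This matches the lower bound, so 5 is optimal.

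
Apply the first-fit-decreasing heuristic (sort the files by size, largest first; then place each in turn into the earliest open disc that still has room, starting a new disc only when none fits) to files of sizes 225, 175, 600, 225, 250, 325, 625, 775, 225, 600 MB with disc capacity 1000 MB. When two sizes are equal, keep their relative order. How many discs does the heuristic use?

5

Sorted descending: 775, 625, 600, 600, 325, 250, 225, 225, 225, 175.
  775 → disc 1 (new)  [load 775/1000]
  625 → disc 2 (new)  [load 625/1000]
  600 → disc 3 (new)  [load 600/1000]
  600 → disc 4 (new)  [load 600/1000]
  325 → disc 2  [load 950/1000]
  250 → disc 3  [load 850/1000]
  225 → disc 1  [load 1000/1000]
  225 → disc 4  [load 825/1000]
  225 → disc 5 (new)  [load 225/1000]
  175 → disc 4  [load 1000/1000]
5 discs opened.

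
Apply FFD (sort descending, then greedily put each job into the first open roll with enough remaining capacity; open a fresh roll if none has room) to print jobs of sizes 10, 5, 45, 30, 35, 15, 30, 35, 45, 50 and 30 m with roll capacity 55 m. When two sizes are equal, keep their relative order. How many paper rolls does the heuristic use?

8

Sorted descending: 50, 45, 45, 35, 35, 30, 30, 30, 15, 10, 5.
  50 → roll 1 (new)  [load 50/55]
  45 → roll 2 (new)  [load 45/55]
  45 → roll 3 (new)  [load 45/55]
  35 → roll 4 (new)  [load 35/55]
  35 → roll 5 (new)  [load 35/55]
  30 → roll 6 (new)  [load 30/55]
  30 → roll 7 (new)  [load 30/55]
  30 → roll 8 (new)  [load 30/55]
  15 → roll 4  [load 50/55]
  10 → roll 2  [load 55/55]
  5 → roll 1  [load 55/55]
8 paper rolls opened.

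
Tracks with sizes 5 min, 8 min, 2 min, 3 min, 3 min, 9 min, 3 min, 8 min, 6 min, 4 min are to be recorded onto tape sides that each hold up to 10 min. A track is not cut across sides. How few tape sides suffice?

6

Total = 9 + 8 + 8 + 6 + 5 + 4 + 3 + 3 + 3 + 2 = 51 min.
Lower bound: ⌈51/10⌉ = 6 tape sides.
A packing using 6 tape sides:
  side 1: 9 = 9
  side 2: 8 + 2 = 10
  side 3: 8 = 8
  side 4: 6 + 4 = 10
  side 5: 5 + 3 = 8
  side 6: 3 + 3 = 6
This matches the lower bound, so 6 is optimal.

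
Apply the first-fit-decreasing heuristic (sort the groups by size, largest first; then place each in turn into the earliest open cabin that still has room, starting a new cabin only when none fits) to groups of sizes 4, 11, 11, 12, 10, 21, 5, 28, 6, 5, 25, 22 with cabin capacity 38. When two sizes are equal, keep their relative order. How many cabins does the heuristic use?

Sorted descending: 28, 25, 22, 21, 12, 11, 11, 10, 6, 5, 5, 4.
  28 → cabin 1 (new)  [load 28/38]
  25 → cabin 2 (new)  [load 25/38]
  22 → cabin 3 (new)  [load 22/38]
  21 → cabin 4 (new)  [load 21/38]
  12 → cabin 2  [load 37/38]
  11 → cabin 3  [load 33/38]
  11 → cabin 4  [load 32/38]
  10 → cabin 1  [load 38/38]
  6 → cabin 4  [load 38/38]
  5 → cabin 3  [load 38/38]
  5 → cabin 5 (new)  [load 5/38]
  4 → cabin 5  [load 9/38]
5 cabins opened.

5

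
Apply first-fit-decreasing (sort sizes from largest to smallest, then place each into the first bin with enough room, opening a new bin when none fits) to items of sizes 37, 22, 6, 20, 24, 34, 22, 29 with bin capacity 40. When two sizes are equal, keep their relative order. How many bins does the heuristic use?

7

Sorted descending: 37, 34, 29, 24, 22, 22, 20, 6.
  37 → bin 1 (new)  [load 37/40]
  34 → bin 2 (new)  [load 34/40]
  29 → bin 3 (new)  [load 29/40]
  24 → bin 4 (new)  [load 24/40]
  22 → bin 5 (new)  [load 22/40]
  22 → bin 6 (new)  [load 22/40]
  20 → bin 7 (new)  [load 20/40]
  6 → bin 2  [load 40/40]
7 bins opened.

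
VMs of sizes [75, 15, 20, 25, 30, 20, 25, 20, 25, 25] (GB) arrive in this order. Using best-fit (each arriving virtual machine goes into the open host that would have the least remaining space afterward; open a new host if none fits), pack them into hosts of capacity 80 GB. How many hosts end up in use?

  75 → host 1 (new)  [load 75/80]
  15 → host 2 (new)  [load 15/80]
  20 → host 2  [load 35/80]
  25 → host 2  [load 60/80]
  30 → host 3 (new)  [load 30/80]
  20 → host 2  [load 80/80]
  25 → host 3  [load 55/80]
  20 → host 3  [load 75/80]
  25 → host 4 (new)  [load 25/80]
  25 → host 4  [load 50/80]
4 hosts opened.

4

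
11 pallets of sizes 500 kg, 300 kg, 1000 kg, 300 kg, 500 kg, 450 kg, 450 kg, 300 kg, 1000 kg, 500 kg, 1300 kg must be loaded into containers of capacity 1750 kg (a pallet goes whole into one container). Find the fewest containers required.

4

Total = 1300 + 1000 + 1000 + 500 + 500 + 500 + 450 + 450 + 300 + 300 + 300 = 6600 kg.
Lower bound: ⌈6600/1750⌉ = 4 containers.
A packing using 4 containers:
  container 1: 1300 + 450 = 1750
  container 2: 1000 + 500 = 1500
  container 3: 1000 + 450 + 300 = 1750
  container 4: 500 + 500 + 300 + 300 = 1600
This matches the lower bound, so 4 is optimal.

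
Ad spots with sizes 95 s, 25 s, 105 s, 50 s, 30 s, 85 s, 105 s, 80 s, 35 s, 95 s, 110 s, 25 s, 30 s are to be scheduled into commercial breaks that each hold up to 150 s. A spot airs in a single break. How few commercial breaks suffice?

Total = 110 + 105 + 105 + 95 + 95 + 85 + 80 + 50 + 35 + 30 + 30 + 25 + 25 = 870 s.
Lower bound: ⌈870/150⌉ = 6 commercial breaks.
Also, 7 ad spots each exceed 75 s, and no two of those can share a break, so at least 7 commercial breaks are needed.
A packing using 7 commercial breaks:
  break 1: 110 + 35 = 145
  break 2: 105 + 30 = 135
  break 3: 105 + 30 = 135
  break 4: 95 + 50 = 145
  break 5: 95 + 25 + 25 = 145
  break 6: 85 = 85
  break 7: 80 = 80
This matches the lower bound, so 7 is optimal.

7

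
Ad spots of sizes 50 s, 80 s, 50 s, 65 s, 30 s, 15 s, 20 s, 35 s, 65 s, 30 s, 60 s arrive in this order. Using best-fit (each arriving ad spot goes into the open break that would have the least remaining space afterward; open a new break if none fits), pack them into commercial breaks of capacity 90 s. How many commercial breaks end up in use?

  50 → break 1 (new)  [load 50/90]
  80 → break 2 (new)  [load 80/90]
  50 → break 3 (new)  [load 50/90]
  65 → break 4 (new)  [load 65/90]
  30 → break 1  [load 80/90]
  15 → break 4  [load 80/90]
  20 → break 3  [load 70/90]
  35 → break 5 (new)  [load 35/90]
  65 → break 6 (new)  [load 65/90]
  30 → break 5  [load 65/90]
  60 → break 7 (new)  [load 60/90]
7 commercial breaks opened.

7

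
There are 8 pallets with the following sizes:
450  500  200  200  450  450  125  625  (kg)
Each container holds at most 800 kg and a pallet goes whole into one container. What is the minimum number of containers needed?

Total = 625 + 500 + 450 + 450 + 450 + 200 + 200 + 125 = 3000 kg.
Lower bound: ⌈3000/800⌉ = 4 containers.
Also, 5 pallets each exceed 400 kg, and no two of those can share a container, so at least 5 containers are needed.
A packing using 5 containers:
  container 1: 625 + 125 = 750
  container 2: 500 + 200 = 700
  container 3: 450 + 200 = 650
  container 4: 450 = 450
  container 5: 450 = 450
This matches the lower bound, so 5 is optimal.

5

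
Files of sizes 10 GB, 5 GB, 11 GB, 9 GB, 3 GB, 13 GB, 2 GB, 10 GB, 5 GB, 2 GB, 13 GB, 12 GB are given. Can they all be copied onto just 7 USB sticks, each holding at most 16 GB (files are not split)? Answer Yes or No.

Yes

A valid assignment using 7 USB sticks:
  USB stick 1: 13 + 3 = 16
  USB stick 2: 13 + 2 = 15
  USB stick 3: 12 + 2 = 14
  USB stick 4: 11 + 5 = 16
  USB stick 5: 10 + 5 = 15
  USB stick 6: 10 = 10
  USB stick 7: 9 = 9
Every load is within 16 GB, so 7 USB sticks suffice.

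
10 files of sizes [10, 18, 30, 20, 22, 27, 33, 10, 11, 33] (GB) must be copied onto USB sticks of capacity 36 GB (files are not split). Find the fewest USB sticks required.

7

Total = 33 + 33 + 30 + 27 + 22 + 20 + 18 + 11 + 10 + 10 = 214 GB.
Lower bound: ⌈214/36⌉ = 6 USB sticks.
A packing using 7 USB sticks:
  USB stick 1: 33 = 33
  USB stick 2: 33 = 33
  USB stick 3: 30 = 30
  USB stick 4: 27 = 27
  USB stick 5: 22 + 11 = 33
  USB stick 6: 20 + 10 = 30
  USB stick 7: 18 + 10 = 28
No arrangement into 6 USB sticks stays within capacity, so 7 is optimal.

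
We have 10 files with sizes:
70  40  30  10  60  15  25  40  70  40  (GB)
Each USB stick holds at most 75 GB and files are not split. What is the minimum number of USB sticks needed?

Total = 70 + 70 + 60 + 40 + 40 + 40 + 30 + 25 + 15 + 10 = 400 GB.
Lower bound: ⌈400/75⌉ = 6 USB sticks.
A packing using 6 USB sticks:
  USB stick 1: 70 = 70
  USB stick 2: 70 = 70
  USB stick 3: 60 + 15 = 75
  USB stick 4: 40 + 30 = 70
  USB stick 5: 40 + 25 + 10 = 75
  USB stick 6: 40 = 40
This matches the lower bound, so 6 is optimal.

6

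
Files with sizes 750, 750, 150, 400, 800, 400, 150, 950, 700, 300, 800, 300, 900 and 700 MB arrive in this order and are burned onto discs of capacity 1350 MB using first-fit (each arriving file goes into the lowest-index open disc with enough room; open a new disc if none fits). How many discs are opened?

8

  750 → disc 1 (new)  [load 750/1350]
  750 → disc 2 (new)  [load 750/1350]
  150 → disc 1  [load 900/1350]
  400 → disc 1  [load 1300/1350]
  800 → disc 3 (new)  [load 800/1350]
  400 → disc 2  [load 1150/1350]
  150 → disc 2  [load 1300/1350]
  950 → disc 4 (new)  [load 950/1350]
  700 → disc 5 (new)  [load 700/1350]
  300 → disc 3  [load 1100/1350]
  800 → disc 6 (new)  [load 800/1350]
  300 → disc 4  [load 1250/1350]
  900 → disc 7 (new)  [load 900/1350]
  700 → disc 8 (new)  [load 700/1350]
8 discs opened.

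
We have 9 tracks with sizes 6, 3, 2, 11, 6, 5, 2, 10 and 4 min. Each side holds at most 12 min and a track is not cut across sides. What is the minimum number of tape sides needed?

Total = 11 + 10 + 6 + 6 + 5 + 4 + 3 + 2 + 2 = 49 min.
Lower bound: ⌈49/12⌉ = 5 tape sides.
A packing using 5 tape sides:
  side 1: 11 = 11
  side 2: 10 + 2 = 12
  side 3: 6 + 6 = 12
  side 4: 5 + 4 + 3 = 12
  side 5: 2 = 2
This matches the lower bound, so 5 is optimal.

5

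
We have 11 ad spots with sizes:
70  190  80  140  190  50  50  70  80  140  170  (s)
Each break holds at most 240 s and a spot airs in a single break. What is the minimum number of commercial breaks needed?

Total = 190 + 190 + 170 + 140 + 140 + 80 + 80 + 70 + 70 + 50 + 50 = 1230 s.
Lower bound: ⌈1230/240⌉ = 6 commercial breaks.
A packing using 6 commercial breaks:
  break 1: 190 + 50 = 240
  break 2: 190 + 50 = 240
  break 3: 170 + 70 = 240
  break 4: 140 + 80 = 220
  break 5: 140 + 80 = 220
  break 6: 70 = 70
This matches the lower bound, so 6 is optimal.

6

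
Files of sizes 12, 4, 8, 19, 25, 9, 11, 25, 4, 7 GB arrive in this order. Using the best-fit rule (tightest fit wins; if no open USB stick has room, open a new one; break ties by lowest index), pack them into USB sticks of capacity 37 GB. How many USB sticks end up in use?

  12 → USB stick 1 (new)  [load 12/37]
  4 → USB stick 1  [load 16/37]
  8 → USB stick 1  [load 24/37]
  19 → USB stick 2 (new)  [load 19/37]
  25 → USB stick 3 (new)  [load 25/37]
  9 → USB stick 3  [load 34/37]
  11 → USB stick 1  [load 35/37]
  25 → USB stick 4 (new)  [load 25/37]
  4 → USB stick 4  [load 29/37]
  7 → USB stick 4  [load 36/37]
4 USB sticks opened.

4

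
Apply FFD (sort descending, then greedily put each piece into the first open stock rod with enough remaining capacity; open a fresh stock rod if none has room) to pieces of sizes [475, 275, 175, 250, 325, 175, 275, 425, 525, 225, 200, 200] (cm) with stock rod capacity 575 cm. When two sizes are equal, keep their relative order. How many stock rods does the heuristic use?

Sorted descending: 525, 475, 425, 325, 275, 275, 250, 225, 200, 200, 175, 175.
  525 → stock rod 1 (new)  [load 525/575]
  475 → stock rod 2 (new)  [load 475/575]
  425 → stock rod 3 (new)  [load 425/575]
  325 → stock rod 4 (new)  [load 325/575]
  275 → stock rod 5 (new)  [load 275/575]
  275 → stock rod 5  [load 550/575]
  250 → stock rod 4  [load 575/575]
  225 → stock rod 6 (new)  [load 225/575]
  200 → stock rod 6  [load 425/575]
  200 → stock rod 7 (new)  [load 200/575]
  175 → stock rod 7  [load 375/575]
  175 → stock rod 7  [load 550/575]
7 stock rods opened.

7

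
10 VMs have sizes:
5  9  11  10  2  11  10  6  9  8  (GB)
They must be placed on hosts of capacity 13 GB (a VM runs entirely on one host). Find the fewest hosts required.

8

Total = 11 + 11 + 10 + 10 + 9 + 9 + 8 + 6 + 5 + 2 = 81 GB.
Lower bound: ⌈81/13⌉ = 7 hosts.
A packing using 8 hosts:
  host 1: 11 + 2 = 13
  host 2: 11 = 11
  host 3: 10 = 10
  host 4: 10 = 10
  host 5: 9 = 9
  host 6: 9 = 9
  host 7: 8 + 5 = 13
  host 8: 6 = 6
No arrangement into 7 hosts stays within capacity, so 8 is optimal.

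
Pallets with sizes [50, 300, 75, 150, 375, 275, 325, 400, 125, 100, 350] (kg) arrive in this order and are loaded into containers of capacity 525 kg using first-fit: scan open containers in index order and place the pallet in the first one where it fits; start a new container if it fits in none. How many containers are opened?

  50 → container 1 (new)  [load 50/525]
  300 → container 1  [load 350/525]
  75 → container 1  [load 425/525]
  150 → container 2 (new)  [load 150/525]
  375 → container 2  [load 525/525]
  275 → container 3 (new)  [load 275/525]
  325 → container 4 (new)  [load 325/525]
  400 → container 5 (new)  [load 400/525]
  125 → container 3  [load 400/525]
  100 → container 1  [load 525/525]
  350 → container 6 (new)  [load 350/525]
6 containers opened.

6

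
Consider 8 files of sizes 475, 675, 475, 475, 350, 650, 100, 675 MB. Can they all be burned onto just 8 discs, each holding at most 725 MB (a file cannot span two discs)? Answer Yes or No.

A valid assignment using 7 discs:
  disc 1: 675 = 675
  disc 2: 675 = 675
  disc 3: 650 = 650
  disc 4: 475 + 100 = 575
  disc 5: 475 = 475
  disc 6: 475 = 475
  disc 7: 350 = 350
That uses only 7 ≤ 8, so 8 discs are enough.

Yes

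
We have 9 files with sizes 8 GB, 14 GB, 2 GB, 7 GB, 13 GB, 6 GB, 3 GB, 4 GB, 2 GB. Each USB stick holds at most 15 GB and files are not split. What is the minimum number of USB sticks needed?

Total = 14 + 13 + 8 + 7 + 6 + 4 + 3 + 2 + 2 = 59 GB.
Lower bound: ⌈59/15⌉ = 4 USB sticks.
A packing using 4 USB sticks:
  USB stick 1: 14 = 14
  USB stick 2: 13 + 2 = 15
  USB stick 3: 8 + 7 = 15
  USB stick 4: 6 + 4 + 3 + 2 = 15
This matches the lower bound, so 4 is optimal.

4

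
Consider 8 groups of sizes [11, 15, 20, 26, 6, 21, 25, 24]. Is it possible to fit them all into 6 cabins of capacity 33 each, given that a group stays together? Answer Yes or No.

Yes

A valid assignment using 6 cabins:
  cabin 1: 26 + 6 = 32
  cabin 2: 25 = 25
  cabin 3: 24 = 24
  cabin 4: 21 + 11 = 32
  cabin 5: 20 = 20
  cabin 6: 15 = 15
Every load is within 33, so 6 cabins suffice.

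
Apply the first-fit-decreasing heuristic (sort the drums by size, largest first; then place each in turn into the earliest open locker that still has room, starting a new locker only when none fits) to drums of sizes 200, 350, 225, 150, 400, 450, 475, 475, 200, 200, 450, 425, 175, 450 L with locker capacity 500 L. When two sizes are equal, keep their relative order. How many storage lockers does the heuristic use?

Sorted descending: 475, 475, 450, 450, 450, 425, 400, 350, 225, 200, 200, 200, 175, 150.
  475 → locker 1 (new)  [load 475/500]
  475 → locker 2 (new)  [load 475/500]
  450 → locker 3 (new)  [load 450/500]
  450 → locker 4 (new)  [load 450/500]
  450 → locker 5 (new)  [load 450/500]
  425 → locker 6 (new)  [load 425/500]
  400 → locker 7 (new)  [load 400/500]
  350 → locker 8 (new)  [load 350/500]
  225 → locker 9 (new)  [load 225/500]
  200 → locker 9  [load 425/500]
  200 → locker 10 (new)  [load 200/500]
  200 → locker 10  [load 400/500]
  175 → locker 11 (new)  [load 175/500]
  150 → locker 8  [load 500/500]
11 storage lockers opened.

11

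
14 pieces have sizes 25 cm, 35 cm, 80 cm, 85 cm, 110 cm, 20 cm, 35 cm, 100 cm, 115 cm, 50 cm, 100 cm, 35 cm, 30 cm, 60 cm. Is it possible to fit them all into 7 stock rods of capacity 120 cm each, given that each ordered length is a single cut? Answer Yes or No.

No

Total = 880 cm; ⌈880/120⌉ = 8.
At least 8 stock rods are required, but only 7 are allowed.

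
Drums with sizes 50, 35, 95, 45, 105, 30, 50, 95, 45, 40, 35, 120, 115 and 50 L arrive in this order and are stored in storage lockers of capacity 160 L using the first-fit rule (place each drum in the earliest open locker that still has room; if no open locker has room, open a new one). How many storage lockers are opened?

7

  50 → locker 1 (new)  [load 50/160]
  35 → locker 1  [load 85/160]
  95 → locker 2 (new)  [load 95/160]
  45 → locker 1  [load 130/160]
  105 → locker 3 (new)  [load 105/160]
  30 → locker 1  [load 160/160]
  50 → locker 2  [load 145/160]
  95 → locker 4 (new)  [load 95/160]
  45 → locker 3  [load 150/160]
  40 → locker 4  [load 135/160]
  35 → locker 5 (new)  [load 35/160]
  120 → locker 5  [load 155/160]
  115 → locker 6 (new)  [load 115/160]
  50 → locker 7 (new)  [load 50/160]
7 storage lockers opened.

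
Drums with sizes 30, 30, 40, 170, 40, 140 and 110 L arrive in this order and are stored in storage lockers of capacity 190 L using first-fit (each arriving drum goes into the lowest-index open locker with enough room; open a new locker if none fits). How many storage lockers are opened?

4

  30 → locker 1 (new)  [load 30/190]
  30 → locker 1  [load 60/190]
  40 → locker 1  [load 100/190]
  170 → locker 2 (new)  [load 170/190]
  40 → locker 1  [load 140/190]
  140 → locker 3 (new)  [load 140/190]
  110 → locker 4 (new)  [load 110/190]
4 storage lockers opened.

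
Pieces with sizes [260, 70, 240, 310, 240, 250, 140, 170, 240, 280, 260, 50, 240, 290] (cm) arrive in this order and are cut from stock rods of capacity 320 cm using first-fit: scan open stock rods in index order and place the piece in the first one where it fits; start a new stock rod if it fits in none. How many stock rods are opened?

  260 → stock rod 1 (new)  [load 260/320]
  70 → stock rod 2 (new)  [load 70/320]
  240 → stock rod 2  [load 310/320]
  310 → stock rod 3 (new)  [load 310/320]
  240 → stock rod 4 (new)  [load 240/320]
  250 → stock rod 5 (new)  [load 250/320]
  140 → stock rod 6 (new)  [load 140/320]
  170 → stock rod 6  [load 310/320]
  240 → stock rod 7 (new)  [load 240/320]
  280 → stock rod 8 (new)  [load 280/320]
  260 → stock rod 9 (new)  [load 260/320]
  50 → stock rod 1  [load 310/320]
  240 → stock rod 10 (new)  [load 240/320]
  290 → stock rod 11 (new)  [load 290/320]
11 stock rods opened.

11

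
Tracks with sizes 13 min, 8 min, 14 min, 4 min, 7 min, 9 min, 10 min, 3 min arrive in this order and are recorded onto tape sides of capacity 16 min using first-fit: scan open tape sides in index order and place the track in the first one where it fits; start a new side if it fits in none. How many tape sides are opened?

5

  13 → side 1 (new)  [load 13/16]
  8 → side 2 (new)  [load 8/16]
  14 → side 3 (new)  [load 14/16]
  4 → side 2  [load 12/16]
  7 → side 4 (new)  [load 7/16]
  9 → side 4  [load 16/16]
  10 → side 5 (new)  [load 10/16]
  3 → side 1  [load 16/16]
5 tape sides opened.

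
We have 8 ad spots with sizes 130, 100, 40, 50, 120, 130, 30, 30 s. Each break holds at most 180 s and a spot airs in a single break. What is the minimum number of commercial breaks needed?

4

Total = 130 + 130 + 120 + 100 + 50 + 40 + 30 + 30 = 630 s.
Lower bound: ⌈630/180⌉ = 4 commercial breaks.
A packing using 4 commercial breaks:
  break 1: 130 + 50 = 180
  break 2: 130 + 40 = 170
  break 3: 120 + 30 + 30 = 180
  break 4: 100 = 100
This matches the lower bound, so 4 is optimal.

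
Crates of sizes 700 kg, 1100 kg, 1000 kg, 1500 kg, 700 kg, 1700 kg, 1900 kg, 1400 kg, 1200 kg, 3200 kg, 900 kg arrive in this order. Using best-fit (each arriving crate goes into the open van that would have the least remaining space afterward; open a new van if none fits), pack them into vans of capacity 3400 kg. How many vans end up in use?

  700 → van 1 (new)  [load 700/3400]
  1100 → van 1  [load 1800/3400]
  1000 → van 1  [load 2800/3400]
  1500 → van 2 (new)  [load 1500/3400]
  700 → van 2  [load 2200/3400]
  1700 → van 3 (new)  [load 1700/3400]
  1900 → van 4 (new)  [load 1900/3400]
  1400 → van 4  [load 3300/3400]
  1200 → van 2  [load 3400/3400]
  3200 → van 5 (new)  [load 3200/3400]
  900 → van 3  [load 2600/3400]
5 vans opened.

5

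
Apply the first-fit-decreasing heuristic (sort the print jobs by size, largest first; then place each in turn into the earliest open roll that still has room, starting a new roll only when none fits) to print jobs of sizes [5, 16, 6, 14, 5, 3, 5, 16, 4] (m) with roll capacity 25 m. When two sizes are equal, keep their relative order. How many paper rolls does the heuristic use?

3

Sorted descending: 16, 16, 14, 6, 5, 5, 5, 4, 3.
  16 → roll 1 (new)  [load 16/25]
  16 → roll 2 (new)  [load 16/25]
  14 → roll 3 (new)  [load 14/25]
  6 → roll 1  [load 22/25]
  5 → roll 2  [load 21/25]
  5 → roll 3  [load 19/25]
  5 → roll 3  [load 24/25]
  4 → roll 2  [load 25/25]
  3 → roll 1  [load 25/25]
3 paper rolls opened.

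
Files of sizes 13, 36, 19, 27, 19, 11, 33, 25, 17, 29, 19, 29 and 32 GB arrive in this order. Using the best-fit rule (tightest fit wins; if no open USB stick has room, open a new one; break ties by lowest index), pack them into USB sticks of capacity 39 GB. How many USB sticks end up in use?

10

  13 → USB stick 1 (new)  [load 13/39]
  36 → USB stick 2 (new)  [load 36/39]
  19 → USB stick 1  [load 32/39]
  27 → USB stick 3 (new)  [load 27/39]
  19 → USB stick 4 (new)  [load 19/39]
  11 → USB stick 3  [load 38/39]
  33 → USB stick 5 (new)  [load 33/39]
  25 → USB stick 6 (new)  [load 25/39]
  17 → USB stick 4  [load 36/39]
  29 → USB stick 7 (new)  [load 29/39]
  19 → USB stick 8 (new)  [load 19/39]
  29 → USB stick 9 (new)  [load 29/39]
  32 → USB stick 10 (new)  [load 32/39]
10 USB sticks opened.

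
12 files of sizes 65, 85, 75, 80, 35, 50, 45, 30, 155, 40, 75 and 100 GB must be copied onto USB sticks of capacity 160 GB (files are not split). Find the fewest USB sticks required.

Total = 155 + 100 + 85 + 80 + 75 + 75 + 65 + 50 + 45 + 40 + 35 + 30 = 835 GB.
Lower bound: ⌈835/160⌉ = 6 USB sticks.
A packing using 6 USB sticks:
  USB stick 1: 155 = 155
  USB stick 2: 100 + 50 = 150
  USB stick 3: 85 + 75 = 160
  USB stick 4: 80 + 75 = 155
  USB stick 5: 65 + 45 + 40 = 150
  USB stick 6: 35 + 30 = 65
This matches the lower bound, so 6 is optimal.

6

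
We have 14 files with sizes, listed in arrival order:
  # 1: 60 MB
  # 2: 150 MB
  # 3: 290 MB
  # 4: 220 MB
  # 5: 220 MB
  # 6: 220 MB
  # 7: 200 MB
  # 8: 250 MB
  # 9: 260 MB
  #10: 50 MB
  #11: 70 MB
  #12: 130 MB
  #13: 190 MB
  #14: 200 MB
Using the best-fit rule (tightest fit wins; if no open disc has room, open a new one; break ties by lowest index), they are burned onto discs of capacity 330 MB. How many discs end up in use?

10

  60 → disc 1 (new)  [load 60/330]
  150 → disc 1  [load 210/330]
  290 → disc 2 (new)  [load 290/330]
  220 → disc 3 (new)  [load 220/330]
  220 → disc 4 (new)  [load 220/330]
  220 → disc 5 (new)  [load 220/330]
  200 → disc 6 (new)  [load 200/330]
  250 → disc 7 (new)  [load 250/330]
  260 → disc 8 (new)  [load 260/330]
  50 → disc 8  [load 310/330]
  70 → disc 7  [load 320/330]
  130 → disc 6  [load 330/330]
  190 → disc 9 (new)  [load 190/330]
  200 → disc 10 (new)  [load 200/330]
10 discs opened.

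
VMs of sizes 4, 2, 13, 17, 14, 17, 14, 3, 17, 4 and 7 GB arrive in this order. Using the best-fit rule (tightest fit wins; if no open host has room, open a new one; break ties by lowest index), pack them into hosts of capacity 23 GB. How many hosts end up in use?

  4 → host 1 (new)  [load 4/23]
  2 → host 1  [load 6/23]
  13 → host 1  [load 19/23]
  17 → host 2 (new)  [load 17/23]
  14 → host 3 (new)  [load 14/23]
  17 → host 4 (new)  [load 17/23]
  14 → host 5 (new)  [load 14/23]
  3 → host 1  [load 22/23]
  17 → host 6 (new)  [load 17/23]
  4 → host 2  [load 21/23]
  7 → host 3  [load 21/23]
6 hosts opened.

6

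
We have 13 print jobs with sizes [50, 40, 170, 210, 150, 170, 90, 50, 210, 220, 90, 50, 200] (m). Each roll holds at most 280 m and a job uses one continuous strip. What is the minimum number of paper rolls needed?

7

Total = 220 + 210 + 210 + 200 + 170 + 170 + 150 + 90 + 90 + 50 + 50 + 50 + 40 = 1700 m.
Lower bound: ⌈1700/280⌉ = 7 paper rolls.
A packing using 7 paper rolls:
  roll 1: 220 + 50 = 270
  roll 2: 210 + 50 = 260
  roll 3: 210 + 50 = 260
  roll 4: 200 + 40 = 240
  roll 5: 170 + 90 = 260
  roll 6: 170 + 90 = 260
  roll 7: 150 = 150
This matches the lower bound, so 7 is optimal.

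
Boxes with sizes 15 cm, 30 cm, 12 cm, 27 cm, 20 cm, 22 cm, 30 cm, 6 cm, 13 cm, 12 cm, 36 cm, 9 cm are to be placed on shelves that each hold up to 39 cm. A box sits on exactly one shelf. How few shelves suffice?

Total = 36 + 30 + 30 + 27 + 22 + 20 + 15 + 13 + 12 + 12 + 9 + 6 = 232 cm.
Lower bound: ⌈232/39⌉ = 6 shelves.
A packing using 7 shelves:
  shelf 1: 36 = 36
  shelf 2: 30 + 9 = 39
  shelf 3: 30 + 6 = 36
  shelf 4: 27 + 12 = 39
  shelf 5: 22 + 15 = 37
  shelf 6: 20 + 13 = 33
  shelf 7: 12 = 12
No arrangement into 6 shelves stays within capacity, so 7 is optimal.

7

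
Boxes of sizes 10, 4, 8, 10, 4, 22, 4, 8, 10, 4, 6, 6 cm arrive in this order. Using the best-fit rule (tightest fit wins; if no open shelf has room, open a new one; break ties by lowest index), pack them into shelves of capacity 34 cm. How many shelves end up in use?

  10 → shelf 1 (new)  [load 10/34]
  4 → shelf 1  [load 14/34]
  8 → shelf 1  [load 22/34]
  10 → shelf 1  [load 32/34]
  4 → shelf 2 (new)  [load 4/34]
  22 → shelf 2  [load 26/34]
  4 → shelf 2  [load 30/34]
  8 → shelf 3 (new)  [load 8/34]
  10 → shelf 3  [load 18/34]
  4 → shelf 2  [load 34/34]
  6 → shelf 3  [load 24/34]
  6 → shelf 3  [load 30/34]
3 shelves opened.

3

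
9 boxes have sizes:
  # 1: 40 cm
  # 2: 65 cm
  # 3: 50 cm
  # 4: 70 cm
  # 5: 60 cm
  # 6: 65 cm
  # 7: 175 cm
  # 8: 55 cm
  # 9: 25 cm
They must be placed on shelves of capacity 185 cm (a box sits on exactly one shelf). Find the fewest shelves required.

Total = 175 + 70 + 65 + 65 + 60 + 55 + 50 + 40 + 25 = 605 cm.
Lower bound: ⌈605/185⌉ = 4 shelves.
A packing using 4 shelves:
  shelf 1: 175 = 175
  shelf 2: 70 + 65 + 50 = 185
  shelf 3: 65 + 60 + 55 = 180
  shelf 4: 40 + 25 = 65
This matches the lower bound, so 4 is optimal.

4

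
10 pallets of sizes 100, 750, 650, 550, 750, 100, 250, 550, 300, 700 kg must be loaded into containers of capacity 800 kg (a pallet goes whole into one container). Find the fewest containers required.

7

Total = 750 + 750 + 700 + 650 + 550 + 550 + 300 + 250 + 100 + 100 = 4700 kg.
Lower bound: ⌈4700/800⌉ = 6 containers.
A packing using 7 containers:
  container 1: 750 = 750
  container 2: 750 = 750
  container 3: 700 + 100 = 800
  container 4: 650 + 100 = 750
  container 5: 550 + 250 = 800
  container 6: 550 = 550
  container 7: 300 = 300
No arrangement into 6 containers stays within capacity, so 7 is optimal.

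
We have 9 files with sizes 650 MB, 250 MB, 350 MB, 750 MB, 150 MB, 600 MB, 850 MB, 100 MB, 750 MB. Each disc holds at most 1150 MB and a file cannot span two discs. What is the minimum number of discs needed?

5

Total = 850 + 750 + 750 + 650 + 600 + 350 + 250 + 150 + 100 = 4450 MB.
Lower bound: ⌈4450/1150⌉ = 4 discs.
Also, 5 files each exceed 575 MB, and no two of those can share a disc, so at least 5 discs are needed.
A packing using 5 discs:
  disc 1: 850 + 250 = 1100
  disc 2: 750 + 350 = 1100
  disc 3: 750 + 150 + 100 = 1000
  disc 4: 650 = 650
  disc 5: 600 = 600
This matches the lower bound, so 5 is optimal.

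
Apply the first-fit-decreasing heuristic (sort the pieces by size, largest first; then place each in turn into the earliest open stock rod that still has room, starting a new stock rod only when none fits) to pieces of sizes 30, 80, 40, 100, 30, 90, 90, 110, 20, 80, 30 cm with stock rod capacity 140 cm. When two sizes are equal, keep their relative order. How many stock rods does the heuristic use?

Sorted descending: 110, 100, 90, 90, 80, 80, 40, 30, 30, 30, 20.
  110 → stock rod 1 (new)  [load 110/140]
  100 → stock rod 2 (new)  [load 100/140]
  90 → stock rod 3 (new)  [load 90/140]
  90 → stock rod 4 (new)  [load 90/140]
  80 → stock rod 5 (new)  [load 80/140]
  80 → stock rod 6 (new)  [load 80/140]
  40 → stock rod 2  [load 140/140]
  30 → stock rod 1  [load 140/140]
  30 → stock rod 3  [load 120/140]
  30 → stock rod 4  [load 120/140]
  20 → stock rod 3  [load 140/140]
6 stock rods opened.

6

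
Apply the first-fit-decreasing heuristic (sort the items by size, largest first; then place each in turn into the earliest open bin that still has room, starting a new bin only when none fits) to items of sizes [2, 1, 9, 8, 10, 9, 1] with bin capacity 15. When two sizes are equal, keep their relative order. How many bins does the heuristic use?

4

Sorted descending: 10, 9, 9, 8, 2, 1, 1.
  10 → bin 1 (new)  [load 10/15]
  9 → bin 2 (new)  [load 9/15]
  9 → bin 3 (new)  [load 9/15]
  8 → bin 4 (new)  [load 8/15]
  2 → bin 1  [load 12/15]
  1 → bin 1  [load 13/15]
  1 → bin 1  [load 14/15]
4 bins opened.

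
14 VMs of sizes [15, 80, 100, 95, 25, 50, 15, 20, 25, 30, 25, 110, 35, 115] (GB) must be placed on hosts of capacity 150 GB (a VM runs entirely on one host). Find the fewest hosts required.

5

Total = 115 + 110 + 100 + 95 + 80 + 50 + 35 + 30 + 25 + 25 + 25 + 20 + 15 + 15 = 740 GB.
Lower bound: ⌈740/150⌉ = 5 hosts.
A packing using 5 hosts:
  host 1: 115 + 35 = 150
  host 2: 110 + 30 = 140
  host 3: 100 + 50 = 150
  host 4: 95 + 25 + 15 + 15 = 150
  host 5: 80 + 25 + 25 + 20 = 150
This matches the lower bound, so 5 is optimal.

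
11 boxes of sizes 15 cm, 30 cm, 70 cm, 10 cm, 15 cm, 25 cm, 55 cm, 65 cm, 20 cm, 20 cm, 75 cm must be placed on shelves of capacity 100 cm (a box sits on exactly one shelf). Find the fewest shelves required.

4

Total = 75 + 70 + 65 + 55 + 30 + 25 + 20 + 20 + 15 + 15 + 10 = 400 cm.
Lower bound: ⌈400/100⌉ = 4 shelves.
A packing using 4 shelves:
  shelf 1: 75 + 25 = 100
  shelf 2: 70 + 30 = 100
  shelf 3: 65 + 20 + 15 = 100
  shelf 4: 55 + 20 + 15 + 10 = 100
This matches the lower bound, so 4 is optimal.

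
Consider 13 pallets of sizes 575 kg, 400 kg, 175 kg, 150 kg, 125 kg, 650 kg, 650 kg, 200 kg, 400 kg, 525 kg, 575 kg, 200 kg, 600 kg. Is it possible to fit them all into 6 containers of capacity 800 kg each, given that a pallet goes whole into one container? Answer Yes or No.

Total = 5225 kg; ⌈5225/800⌉ = 7.
At least 7 containers are required, but only 6 are allowed.

No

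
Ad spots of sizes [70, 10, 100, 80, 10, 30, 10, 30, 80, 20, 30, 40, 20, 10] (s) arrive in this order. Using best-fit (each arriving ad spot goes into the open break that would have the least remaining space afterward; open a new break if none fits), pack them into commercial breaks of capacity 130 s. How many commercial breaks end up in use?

  70 → break 1 (new)  [load 70/130]
  10 → break 1  [load 80/130]
  100 → break 2 (new)  [load 100/130]
  80 → break 3 (new)  [load 80/130]
  10 → break 2  [load 110/130]
  30 → break 1  [load 110/130]
  10 → break 1  [load 120/130]
  30 → break 3  [load 110/130]
  80 → break 4 (new)  [load 80/130]
  20 → break 2  [load 130/130]
  30 → break 4  [load 110/130]
  40 → break 5 (new)  [load 40/130]
  20 → break 3  [load 130/130]
  10 → break 1  [load 130/130]
5 commercial breaks opened.

5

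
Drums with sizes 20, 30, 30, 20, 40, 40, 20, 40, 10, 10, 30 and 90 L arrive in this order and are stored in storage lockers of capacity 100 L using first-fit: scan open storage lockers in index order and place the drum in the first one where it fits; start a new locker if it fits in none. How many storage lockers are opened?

4

  20 → locker 1 (new)  [load 20/100]
  30 → locker 1  [load 50/100]
  30 → locker 1  [load 80/100]
  20 → locker 1  [load 100/100]
  40 → locker 2 (new)  [load 40/100]
  40 → locker 2  [load 80/100]
  20 → locker 2  [load 100/100]
  40 → locker 3 (new)  [load 40/100]
  10 → locker 3  [load 50/100]
  10 → locker 3  [load 60/100]
  30 → locker 3  [load 90/100]
  90 → locker 4 (new)  [load 90/100]
4 storage lockers opened.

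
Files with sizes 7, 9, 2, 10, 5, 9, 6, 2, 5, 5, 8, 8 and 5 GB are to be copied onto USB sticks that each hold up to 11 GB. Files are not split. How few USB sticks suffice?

9

Total = 10 + 9 + 9 + 8 + 8 + 7 + 6 + 5 + 5 + 5 + 5 + 2 + 2 = 81 GB.
Lower bound: ⌈81/11⌉ = 8 USB sticks.
A packing using 9 USB sticks:
  USB stick 1: 10 = 10
  USB stick 2: 9 + 2 = 11
  USB stick 3: 9 + 2 = 11
  USB stick 4: 8 = 8
  USB stick 5: 8 = 8
  USB stick 6: 7 = 7
  USB stick 7: 6 + 5 = 11
  USB stick 8: 5 + 5 = 10
  USB stick 9: 5 = 5
No arrangement into 8 USB sticks stays within capacity, so 9 is optimal.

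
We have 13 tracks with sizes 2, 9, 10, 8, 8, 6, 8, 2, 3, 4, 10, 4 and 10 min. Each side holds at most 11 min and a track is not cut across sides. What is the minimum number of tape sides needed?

9

Total = 10 + 10 + 10 + 9 + 8 + 8 + 8 + 6 + 4 + 4 + 3 + 2 + 2 = 84 min.
Lower bound: ⌈84/11⌉ = 8 tape sides.
A packing using 9 tape sides:
  side 1: 10 = 10
  side 2: 10 = 10
  side 3: 10 = 10
  side 4: 9 + 2 = 11
  side 5: 8 + 3 = 11
  side 6: 8 + 2 = 10
  side 7: 8 = 8
  side 8: 6 + 4 = 10
  side 9: 4 = 4
No arrangement into 8 tape sides stays within capacity, so 9 is optimal.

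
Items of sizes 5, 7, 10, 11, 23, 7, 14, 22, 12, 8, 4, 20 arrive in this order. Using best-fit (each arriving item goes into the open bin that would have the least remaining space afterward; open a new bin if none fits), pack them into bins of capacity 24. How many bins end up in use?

  5 → bin 1 (new)  [load 5/24]
  7 → bin 1  [load 12/24]
  10 → bin 1  [load 22/24]
  11 → bin 2 (new)  [load 11/24]
  23 → bin 3 (new)  [load 23/24]
  7 → bin 2  [load 18/24]
  14 → bin 4 (new)  [load 14/24]
  22 → bin 5 (new)  [load 22/24]
  12 → bin 6 (new)  [load 12/24]
  8 → bin 4  [load 22/24]
  4 → bin 2  [load 22/24]
  20 → bin 7 (new)  [load 20/24]
7 bins opened.

7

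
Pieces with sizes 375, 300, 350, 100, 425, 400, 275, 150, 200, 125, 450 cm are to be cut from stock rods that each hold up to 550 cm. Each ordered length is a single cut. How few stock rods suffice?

Total = 450 + 425 + 400 + 375 + 350 + 300 + 275 + 200 + 150 + 125 + 100 = 3150 cm.
Lower bound: ⌈3150/550⌉ = 6 stock rods.
A packing using 7 stock rods:
  stock rod 1: 450 + 100 = 550
  stock rod 2: 425 + 125 = 550
  stock rod 3: 400 + 150 = 550
  stock rod 4: 375 = 375
  stock rod 5: 350 + 200 = 550
  stock rod 6: 300 = 300
  stock rod 7: 275 = 275
No arrangement into 6 stock rods stays within capacity, so 7 is optimal.

7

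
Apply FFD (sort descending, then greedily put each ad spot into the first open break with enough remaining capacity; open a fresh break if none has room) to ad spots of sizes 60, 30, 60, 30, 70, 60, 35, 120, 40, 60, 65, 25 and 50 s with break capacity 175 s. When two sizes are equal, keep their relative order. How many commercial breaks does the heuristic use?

Sorted descending: 120, 70, 65, 60, 60, 60, 60, 50, 40, 35, 30, 30, 25.
  120 → break 1 (new)  [load 120/175]
  70 → break 2 (new)  [load 70/175]
  65 → break 2  [load 135/175]
  60 → break 3 (new)  [load 60/175]
  60 → break 3  [load 120/175]
  60 → break 4 (new)  [load 60/175]
  60 → break 4  [load 120/175]
  50 → break 1  [load 170/175]
  40 → break 2  [load 175/175]
  35 → break 3  [load 155/175]
  30 → break 4  [load 150/175]
  30 → break 5 (new)  [load 30/175]
  25 → break 4  [load 175/175]
5 commercial breaks opened.

5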